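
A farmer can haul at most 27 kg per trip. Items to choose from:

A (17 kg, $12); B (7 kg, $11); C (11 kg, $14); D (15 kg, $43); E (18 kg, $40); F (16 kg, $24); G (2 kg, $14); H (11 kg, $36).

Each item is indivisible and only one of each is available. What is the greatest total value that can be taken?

$79

Check high-value combinations within 27 kg:
- D+H: weight 15+11=26, value 43+36=79
- B+D+G: weight 7+15+2=24, value 11+43+14=68
- B+E+G: weight 7+18+2=27, value 11+40+14=65
- C+G+H: weight 11+2+11=24, value 14+14+36=64
- B+G+H: weight 7+2+11=20, value 11+14+36=61
Best: $79.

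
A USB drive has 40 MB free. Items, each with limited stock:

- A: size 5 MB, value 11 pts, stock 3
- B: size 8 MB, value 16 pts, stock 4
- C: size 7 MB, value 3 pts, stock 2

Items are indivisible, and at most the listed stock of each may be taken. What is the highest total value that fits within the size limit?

81 pts

Best selections within size 40 and stock limits:
- 3×A + 3×B: size 39, value 81
- 1×A + 4×B: size 37, value 75
Best: 81 pts.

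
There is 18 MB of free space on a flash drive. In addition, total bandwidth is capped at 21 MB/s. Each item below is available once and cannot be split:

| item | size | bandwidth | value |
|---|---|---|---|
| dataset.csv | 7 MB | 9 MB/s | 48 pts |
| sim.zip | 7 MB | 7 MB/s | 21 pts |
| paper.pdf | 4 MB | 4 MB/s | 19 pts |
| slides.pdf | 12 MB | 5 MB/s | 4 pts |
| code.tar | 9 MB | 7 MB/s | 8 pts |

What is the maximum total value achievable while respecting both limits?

Feasible sets respecting both limits:
- dataset.csv+sim.zip+paper.pdf: size 18, bandwidth 20, value 88
- dataset.csv+sim.zip: size 14, bandwidth 16, value 69
- dataset.csv+paper.pdf: size 11, bandwidth 13, value 67
- dataset.csv+code.tar: size 16, bandwidth 16, value 56
Best: 88 pts.

88 pts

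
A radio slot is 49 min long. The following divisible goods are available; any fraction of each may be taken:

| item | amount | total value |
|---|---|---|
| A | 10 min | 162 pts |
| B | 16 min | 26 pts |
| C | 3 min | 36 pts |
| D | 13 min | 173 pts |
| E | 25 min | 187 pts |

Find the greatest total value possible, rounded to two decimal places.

543.04

Take in order of value per unit:
- A (162/10 per unit): all 10 → value 162, running total 162.00
- D (173/13 per unit): all 13 → value 173, running total 335.00
- C (36/3 per unit): all 3 → value 36, running total 371.00
- E (187/25 per unit): 23 of 25 → value 23×187/25 = 172.0400, running total 543.04
Total 543.04.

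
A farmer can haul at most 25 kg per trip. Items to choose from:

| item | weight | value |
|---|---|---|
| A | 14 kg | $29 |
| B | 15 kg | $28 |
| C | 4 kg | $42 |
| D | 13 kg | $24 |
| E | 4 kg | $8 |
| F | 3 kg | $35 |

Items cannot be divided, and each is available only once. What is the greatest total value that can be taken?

Check high-value combinations within 25 kg:
- A+C+E+F: weight 14+4+4+3=25, value 29+42+8+35=114
- C+D+E+F: weight 4+13+4+3=24, value 42+24+8+35=109
- A+C+F: weight 14+4+3=21, value 29+42+35=106
- B+C+F: weight 15+4+3=22, value 28+42+35=105
Best: $114.

$114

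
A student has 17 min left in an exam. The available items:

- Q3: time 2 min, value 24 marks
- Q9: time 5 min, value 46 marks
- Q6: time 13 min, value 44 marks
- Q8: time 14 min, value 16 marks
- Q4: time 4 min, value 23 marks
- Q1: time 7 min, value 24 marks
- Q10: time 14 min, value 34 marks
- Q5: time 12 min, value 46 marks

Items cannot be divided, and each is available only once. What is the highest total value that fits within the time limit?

94 marks

Check high-value combinations within 17 min:
- Q3+Q9+Q1: time 2+5+7=14, value 24+46+24=94
- Q3+Q9+Q4: time 2+5+4=11, value 24+46+23=93
- Q9+Q4+Q1: time 5+4+7=16, value 46+23+24=93
- Q9+Q5: time 5+12=17, value 46+46=92
- Q3+Q4+Q1: time 2+4+7=13, value 24+23+24=71
Best: 94 marks.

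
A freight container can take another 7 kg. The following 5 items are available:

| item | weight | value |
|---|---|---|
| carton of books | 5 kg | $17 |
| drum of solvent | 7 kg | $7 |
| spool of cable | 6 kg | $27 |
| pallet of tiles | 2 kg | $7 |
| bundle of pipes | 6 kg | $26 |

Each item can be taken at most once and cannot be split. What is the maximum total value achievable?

$27

This is a 0/1 knapsack; check combinations near the capacity.
- spool of cable: weight 6, value 27
- bundle of pipes: weight 6, value 26
- carton of books+pallet of tiles: weight 5+2=7, value 17+7=24
- carton of books: weight 5, value 17
Best: $27.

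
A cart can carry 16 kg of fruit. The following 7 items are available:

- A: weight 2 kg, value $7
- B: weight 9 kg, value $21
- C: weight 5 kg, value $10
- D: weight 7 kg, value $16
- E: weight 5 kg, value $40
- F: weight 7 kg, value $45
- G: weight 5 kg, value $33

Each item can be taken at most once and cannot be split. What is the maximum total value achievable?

$92

This is a 0/1 knapsack; check combinations near the capacity.
- A+E+F: weight 2+5+7=14, value 7+40+45=92
- E+F: weight 5+7=12, value 40+45=85
- A+F+G: weight 2+7+5=14, value 7+45+33=85
- C+E+G: weight 5+5+5=15, value 10+40+33=83
- A+E+G: weight 2+5+5=12, value 7+40+33=80
Best: $92.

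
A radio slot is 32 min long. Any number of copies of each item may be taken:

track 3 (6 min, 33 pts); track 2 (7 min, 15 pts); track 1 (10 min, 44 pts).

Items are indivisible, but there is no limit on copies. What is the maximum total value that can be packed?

165 pts

Best value-per-unit is track 3 at 33/6, and filling with it alone uses duration 5×6=30. No mix of the others beats 5×33 = 165.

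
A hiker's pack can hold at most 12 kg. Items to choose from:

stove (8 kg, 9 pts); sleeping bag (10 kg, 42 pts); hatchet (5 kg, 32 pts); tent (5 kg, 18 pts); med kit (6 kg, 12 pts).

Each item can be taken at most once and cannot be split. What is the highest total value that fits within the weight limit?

Check high-value combinations within 12 kg:
- hatchet+tent: weight 5+5=10, value 32+18=50
- hatchet+med kit: weight 5+6=11, value 32+12=44
- sleeping bag: weight 10, value 42
- hatchet: weight 5, value 32
Best: 50 pts.

50 pts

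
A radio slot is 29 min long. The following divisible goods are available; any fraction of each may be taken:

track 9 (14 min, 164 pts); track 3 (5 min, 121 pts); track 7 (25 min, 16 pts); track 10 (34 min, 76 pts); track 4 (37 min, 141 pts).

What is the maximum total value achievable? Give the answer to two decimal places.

Take in order of value per unit:
- track 3 (121/5 per unit): all 5 → value 121, running total 121.00
- track 9 (164/14 per unit): all 14 → value 164, running total 285.00
- track 4 (141/37 per unit): 10 of 37 → value 10×141/37 = 38.1081, running total 323.11
Total 323.11.

323.11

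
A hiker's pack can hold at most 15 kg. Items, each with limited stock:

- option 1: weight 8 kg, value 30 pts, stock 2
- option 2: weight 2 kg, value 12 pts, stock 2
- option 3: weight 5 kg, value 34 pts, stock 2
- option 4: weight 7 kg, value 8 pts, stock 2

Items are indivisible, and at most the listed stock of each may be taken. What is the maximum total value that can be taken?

Best selections within weight 15 and stock limits:
- 2×option 2 + 2×option 3: weight 14, value 92
- 1×option 2 + 2×option 3: weight 12, value 80
- 1×option 1 + 1×option 2 + 1×option 3: weight 15, value 76
- 2×option 3: weight 10, value 68
Best: 92 pts.

92 pts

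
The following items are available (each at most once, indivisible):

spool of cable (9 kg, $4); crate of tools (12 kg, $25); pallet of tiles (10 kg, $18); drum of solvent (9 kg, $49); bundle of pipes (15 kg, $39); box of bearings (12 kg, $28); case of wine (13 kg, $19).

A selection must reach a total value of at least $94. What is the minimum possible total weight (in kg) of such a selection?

31

Subsets with value ≥ 94, sorted by total weight:
- pallet of tiles+drum of solvent+box of bearings: weight 31, value 95
- crate of tools+drum of solvent+box of bearings: weight 33, value 102
- pallet of tiles+drum of solvent+bundle of pipes: weight 34, value 106
- drum of solvent+box of bearings+case of wine: weight 34, value 96
Minimum weight: 31 kg.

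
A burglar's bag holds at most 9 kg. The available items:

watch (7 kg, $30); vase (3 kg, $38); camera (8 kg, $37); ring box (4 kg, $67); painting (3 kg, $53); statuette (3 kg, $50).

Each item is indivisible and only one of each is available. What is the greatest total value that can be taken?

$141

Check high-value combinations within 9 kg:
- vase+painting+statuette: weight 3+3+3=9, value 38+53+50=141
- ring box+painting: weight 4+3=7, value 67+53=120
- ring box+statuette: weight 4+3=7, value 67+50=117
- vase+ring box: weight 3+4=7, value 38+67=105
- painting+statuette: weight 3+3=6, value 53+50=103
Best: $141.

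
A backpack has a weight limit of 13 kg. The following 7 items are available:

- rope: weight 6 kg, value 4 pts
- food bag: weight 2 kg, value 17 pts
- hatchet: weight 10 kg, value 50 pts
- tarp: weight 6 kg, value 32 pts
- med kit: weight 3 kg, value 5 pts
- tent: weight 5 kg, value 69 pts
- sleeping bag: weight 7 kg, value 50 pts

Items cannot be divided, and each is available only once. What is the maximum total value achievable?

119 pts

Check high-value combinations within 13 kg:
- tent+sleeping bag: weight 5+7=12, value 69+50=119
- food bag+tarp+tent: weight 2+6+5=13, value 17+32+69=118
- tarp+tent: weight 6+5=11, value 32+69=101
- food bag+med kit+tent: weight 2+3+5=10, value 17+5+69=91
Best: 119 pts.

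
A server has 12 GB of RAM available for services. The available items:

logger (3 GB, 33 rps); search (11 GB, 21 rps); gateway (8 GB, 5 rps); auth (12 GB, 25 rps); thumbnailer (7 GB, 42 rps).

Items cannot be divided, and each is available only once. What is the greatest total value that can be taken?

Check high-value combinations within 12 GB:
- logger+thumbnailer: memory 3+7=10, value 33+42=75
- thumbnailer: memory 7, value 42
- logger+gateway: memory 3+8=11, value 33+5=38
- logger: memory 3, value 33
Best: 75 rps.

75 rps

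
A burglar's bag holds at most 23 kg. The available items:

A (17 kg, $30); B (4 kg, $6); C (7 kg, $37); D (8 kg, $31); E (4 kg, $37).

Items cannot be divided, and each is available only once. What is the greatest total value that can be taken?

Check high-value combinations within 23 kg:
- B+C+D+E: weight 4+7+8+4=23, value 6+37+31+37=111
- C+D+E: weight 7+8+4=19, value 37+31+37=105
- B+C+E: weight 4+7+4=15, value 6+37+37=80
- C+E: weight 7+4=11, value 37+37=74
- B+D+E: weight 4+8+4=16, value 6+31+37=74
Best: $111.

$111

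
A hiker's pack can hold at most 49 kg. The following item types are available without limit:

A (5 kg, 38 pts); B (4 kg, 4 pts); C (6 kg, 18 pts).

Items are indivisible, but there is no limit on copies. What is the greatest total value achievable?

346 pts

Best value-per-unit is A at 38/5; filling with it alone gives 9×38 = 342.
Optimal mix: 9×A + 1×B → weight 49, value 346.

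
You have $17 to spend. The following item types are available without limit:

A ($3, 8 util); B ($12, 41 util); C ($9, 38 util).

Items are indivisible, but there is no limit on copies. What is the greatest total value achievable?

Best value-per-unit is C at 38/9; filling with it alone gives 1×38 = 38.
Optimal mix: 2×A + 1×C → cost 15, value 54.

54 util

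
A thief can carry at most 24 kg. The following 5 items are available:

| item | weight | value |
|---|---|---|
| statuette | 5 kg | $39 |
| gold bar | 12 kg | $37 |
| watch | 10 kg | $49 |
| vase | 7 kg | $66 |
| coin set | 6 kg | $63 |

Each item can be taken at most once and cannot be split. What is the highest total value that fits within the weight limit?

$178

Check high-value combinations within 24 kg:
- watch+vase+coin set: weight 10+7+6=23, value 49+66+63=178
- statuette+vase+coin set: weight 5+7+6=18, value 39+66+63=168
- statuette+watch+vase: weight 5+10+7=22, value 39+49+66=154
Best: $178.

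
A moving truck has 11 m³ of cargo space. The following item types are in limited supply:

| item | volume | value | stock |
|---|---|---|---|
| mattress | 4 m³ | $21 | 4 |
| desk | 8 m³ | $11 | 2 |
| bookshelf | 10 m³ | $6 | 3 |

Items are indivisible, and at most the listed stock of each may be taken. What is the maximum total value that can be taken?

$42

Best selections within volume 11 and stock limits:
- 2×mattress: volume 8, value 42
- 1×mattress: volume 4, value 21
- 1×desk: volume 8, value 11
- 1×bookshelf: volume 10, value 6
Best: $42.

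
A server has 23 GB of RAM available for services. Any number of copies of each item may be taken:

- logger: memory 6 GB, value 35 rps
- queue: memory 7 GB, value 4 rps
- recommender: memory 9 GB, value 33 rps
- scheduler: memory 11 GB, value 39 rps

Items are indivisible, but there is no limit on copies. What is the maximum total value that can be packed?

109 rps

Best value-per-unit is logger at 35/6; filling with it alone gives 3×35 = 105.
Optimal mix: 2×logger + 1×scheduler → memory 23, value 109.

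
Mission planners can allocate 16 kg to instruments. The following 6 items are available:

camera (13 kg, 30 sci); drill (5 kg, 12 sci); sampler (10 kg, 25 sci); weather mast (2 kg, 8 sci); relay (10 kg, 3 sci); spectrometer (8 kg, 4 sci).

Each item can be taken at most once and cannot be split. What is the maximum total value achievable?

Check high-value combinations within 16 kg:
- camera+weather mast: mass 13+2=15, value 30+8=38
- drill+sampler: mass 5+10=15, value 12+25=37
- sampler+weather mast: mass 10+2=12, value 25+8=33
Best: 38 sci.

38 sci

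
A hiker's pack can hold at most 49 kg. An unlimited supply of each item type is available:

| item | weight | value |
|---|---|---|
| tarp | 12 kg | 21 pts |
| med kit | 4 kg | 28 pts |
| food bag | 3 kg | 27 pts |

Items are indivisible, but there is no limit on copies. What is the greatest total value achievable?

Best value-per-unit is food bag at 27/3; filling with it alone gives 16×27 = 432.
Optimal mix: 1×med kit + 15×food bag → weight 49, value 433.

433 pts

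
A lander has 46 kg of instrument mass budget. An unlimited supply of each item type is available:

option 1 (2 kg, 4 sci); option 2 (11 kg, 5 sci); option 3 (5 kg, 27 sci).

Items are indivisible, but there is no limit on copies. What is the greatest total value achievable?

Best value-per-unit is option 3 at 27/5, and filling with it alone uses mass 9×5=45. No mix of the others beats 9×27 = 243.

243 sci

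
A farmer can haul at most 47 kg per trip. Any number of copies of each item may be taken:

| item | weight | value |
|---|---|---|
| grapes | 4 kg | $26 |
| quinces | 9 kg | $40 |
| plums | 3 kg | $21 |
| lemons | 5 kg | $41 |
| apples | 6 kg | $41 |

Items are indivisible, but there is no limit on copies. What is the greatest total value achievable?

$375

Best value-per-unit is lemons at 41/5; filling with it alone gives 9×41 = 369.
Optimal mix: 1×grapes + 1×plums + 8×lemons → weight 47, value 375.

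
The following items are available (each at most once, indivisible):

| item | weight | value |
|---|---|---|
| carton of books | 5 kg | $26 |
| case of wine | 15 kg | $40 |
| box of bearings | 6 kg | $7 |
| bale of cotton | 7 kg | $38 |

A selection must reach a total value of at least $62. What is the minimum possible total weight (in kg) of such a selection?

12

Subsets with value ≥ 62, sorted by total weight:
- carton of books+bale of cotton: weight 12, value 64
- carton of books+box of bearings+bale of cotton: weight 18, value 71
- carton of books+case of wine: weight 20, value 66
- case of wine+bale of cotton: weight 22, value 78
Minimum weight: 12 kg.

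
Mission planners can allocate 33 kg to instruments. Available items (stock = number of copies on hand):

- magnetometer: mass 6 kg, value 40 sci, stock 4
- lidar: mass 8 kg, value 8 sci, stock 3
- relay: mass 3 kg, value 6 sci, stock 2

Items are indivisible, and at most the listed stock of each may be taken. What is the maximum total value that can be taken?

172 sci

Best selections within mass 33 and stock limits:
- 4×magnetometer + 2×relay: mass 30, value 172
- 4×magnetometer + 1×lidar: mass 32, value 168
Best: 172 sci.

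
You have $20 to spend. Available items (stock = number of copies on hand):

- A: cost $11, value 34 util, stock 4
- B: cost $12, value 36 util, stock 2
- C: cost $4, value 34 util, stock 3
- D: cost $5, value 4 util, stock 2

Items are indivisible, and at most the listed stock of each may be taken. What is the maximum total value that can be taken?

Top feasible selections:
- 3×C + 1×D: cost 17, value 106
- 1×B + 2×C: cost 20, value 104
- 3×C: cost 12, value 102
- 1×A + 2×C: cost 19, value 102
Best: 106 util.

106 util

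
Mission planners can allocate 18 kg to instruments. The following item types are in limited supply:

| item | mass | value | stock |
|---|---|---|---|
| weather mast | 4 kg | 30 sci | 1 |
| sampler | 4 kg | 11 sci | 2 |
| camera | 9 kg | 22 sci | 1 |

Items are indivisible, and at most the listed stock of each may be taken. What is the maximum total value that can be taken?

63 sci

Best selections within mass 18 and stock limits:
- 1×weather mast + 1×sampler + 1×camera: mass 17, value 63
- 1×weather mast + 2×sampler: mass 12, value 52
Best: 63 sci.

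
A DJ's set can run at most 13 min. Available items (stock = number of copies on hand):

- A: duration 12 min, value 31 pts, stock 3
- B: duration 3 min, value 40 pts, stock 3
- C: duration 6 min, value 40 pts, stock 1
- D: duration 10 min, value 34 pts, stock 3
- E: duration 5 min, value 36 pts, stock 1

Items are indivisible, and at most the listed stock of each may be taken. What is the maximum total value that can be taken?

120 pts

Best selections within duration 13 and stock limits:
- 3×B: duration 9, value 120
- 2×B + 1×C: duration 12, value 120
Best: 120 pts.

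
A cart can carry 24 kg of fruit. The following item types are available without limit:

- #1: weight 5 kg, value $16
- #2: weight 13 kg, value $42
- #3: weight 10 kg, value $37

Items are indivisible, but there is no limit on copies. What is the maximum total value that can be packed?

Best value-per-unit is #3 at 37/10; filling with it alone gives 2×37 = 74.
Optimal mix: 1×#2 + 1×#3 → weight 23, value 79.

$79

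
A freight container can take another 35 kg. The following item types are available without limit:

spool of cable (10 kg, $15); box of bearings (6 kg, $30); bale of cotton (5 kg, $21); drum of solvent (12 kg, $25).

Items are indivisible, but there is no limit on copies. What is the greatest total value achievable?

Best value-per-unit is box of bearings at 30/6; filling with it alone gives 5×30 = 150.
Optimal mix: 5×box of bearings + 1×bale of cotton → weight 35, value 171.

$171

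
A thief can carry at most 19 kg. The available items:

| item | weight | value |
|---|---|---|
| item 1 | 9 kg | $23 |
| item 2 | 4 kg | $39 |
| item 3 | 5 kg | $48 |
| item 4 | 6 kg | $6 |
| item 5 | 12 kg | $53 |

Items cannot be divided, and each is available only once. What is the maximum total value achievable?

Check high-value combinations within 19 kg:
- item 1+item 2+item 3: weight 9+4+5=18, value 23+39+48=110
- item 3+item 5: weight 5+12=17, value 48+53=101
- item 2+item 3+item 4: weight 4+5+6=15, value 39+48+6=93
- item 2+item 5: weight 4+12=16, value 39+53=92
- item 2+item 3: weight 4+5=9, value 39+48=87
Best: $110.

$110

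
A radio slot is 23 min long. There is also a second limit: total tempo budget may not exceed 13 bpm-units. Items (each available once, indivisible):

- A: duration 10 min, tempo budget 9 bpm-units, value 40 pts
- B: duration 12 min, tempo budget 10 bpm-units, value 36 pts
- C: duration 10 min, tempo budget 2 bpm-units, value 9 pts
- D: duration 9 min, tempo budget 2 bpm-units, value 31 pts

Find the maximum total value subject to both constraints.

71 pts

Feasible sets respecting both limits:
- A+D: duration 19, tempo budget 11, value 71
- B+D: duration 21, tempo budget 12, value 67
- A+C: duration 20, tempo budget 11, value 49
Best: 71 pts.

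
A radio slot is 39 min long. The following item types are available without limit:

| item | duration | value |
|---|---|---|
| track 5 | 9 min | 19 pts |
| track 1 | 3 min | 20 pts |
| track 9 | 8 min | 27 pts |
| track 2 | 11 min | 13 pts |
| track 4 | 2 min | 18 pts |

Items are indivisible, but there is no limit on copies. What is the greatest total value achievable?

Best value-per-unit is track 4 at 18/2; filling with it alone gives 19×18 = 342.
Optimal mix: 1×track 1 + 18×track 4 → duration 39, value 344.

344 pts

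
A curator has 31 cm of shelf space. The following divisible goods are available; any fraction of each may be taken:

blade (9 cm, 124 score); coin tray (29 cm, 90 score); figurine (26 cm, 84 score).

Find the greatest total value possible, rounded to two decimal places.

Take in order of value per unit:
- blade (124/9 per unit): all 9 → value 124, running total 124.00
- figurine (84/26 per unit): 22 of 26 → value 22×84/26 = 71.0769, running total 195.08
Total 195.08.

195.08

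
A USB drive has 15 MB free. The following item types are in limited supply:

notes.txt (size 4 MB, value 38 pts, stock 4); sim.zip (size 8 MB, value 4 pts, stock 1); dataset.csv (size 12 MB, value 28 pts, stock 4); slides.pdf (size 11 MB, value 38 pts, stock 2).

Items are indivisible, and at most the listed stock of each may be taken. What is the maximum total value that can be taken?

Top feasible selections:
- 3×notes.txt: size 12, value 114
- 2×notes.txt: size 8, value 76
- 1×notes.txt + 1×slides.pdf: size 15, value 76
Best: 114 pts.

114 pts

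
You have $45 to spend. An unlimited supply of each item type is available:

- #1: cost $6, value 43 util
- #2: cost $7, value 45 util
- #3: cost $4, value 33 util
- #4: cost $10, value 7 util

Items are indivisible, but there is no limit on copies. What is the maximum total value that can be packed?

Best value-per-unit is #3 at 33/4, and filling with it alone uses cost 11×4=44. No mix of the others beats 11×33 = 363.

363 util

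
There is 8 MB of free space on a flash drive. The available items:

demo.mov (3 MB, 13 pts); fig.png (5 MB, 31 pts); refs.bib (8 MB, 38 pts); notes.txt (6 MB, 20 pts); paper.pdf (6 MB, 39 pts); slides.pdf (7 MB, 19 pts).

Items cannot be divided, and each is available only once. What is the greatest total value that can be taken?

44 pts

Check high-value combinations within 8 MB:
- demo.mov+fig.png: size 3+5=8, value 13+31=44
- paper.pdf: size 6, value 39
- refs.bib: size 8, value 38
- fig.png: size 5, value 31
- notes.txt: size 6, value 20
Best: 44 pts.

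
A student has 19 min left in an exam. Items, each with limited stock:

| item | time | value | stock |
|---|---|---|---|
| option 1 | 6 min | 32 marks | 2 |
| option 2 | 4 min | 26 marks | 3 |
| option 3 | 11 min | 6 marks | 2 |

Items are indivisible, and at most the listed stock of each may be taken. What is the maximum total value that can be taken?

Top feasible selections:
- 1×option 1 + 3×option 2: time 18, value 110
- 2×option 1 + 1×option 2: time 16, value 90
- 1×option 1 + 2×option 2: time 14, value 84
- 3×option 2: time 12, value 78
Best: 110 marks.

110 marks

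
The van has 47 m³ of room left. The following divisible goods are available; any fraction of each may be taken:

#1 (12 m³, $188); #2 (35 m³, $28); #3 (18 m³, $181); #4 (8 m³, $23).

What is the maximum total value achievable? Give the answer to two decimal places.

Take in order of value per unit:
- #1 (188/12 per unit): all 12 → value 188, running total 188.00
- #3 (181/18 per unit): all 18 → value 181, running total 369.00
- #4 (23/8 per unit): all 8 → value 23, running total 392.00
- #2 (28/35 per unit): 9 of 35 → value 9×28/35 = 7.2000, running total 399.20
Total 399.20.

399.20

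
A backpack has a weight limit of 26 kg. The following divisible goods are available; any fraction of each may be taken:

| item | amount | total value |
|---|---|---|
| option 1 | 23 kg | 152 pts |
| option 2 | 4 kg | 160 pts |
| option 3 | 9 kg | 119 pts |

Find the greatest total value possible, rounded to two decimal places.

364.91

Take in order of value per unit:
- option 2 (160/4 per unit): all 4 → value 160, running total 160.00
- option 3 (119/9 per unit): all 9 → value 119, running total 279.00
- option 1 (152/23 per unit): 13 of 23 → value 13×152/23 = 85.9130, running total 364.91
Total 364.91.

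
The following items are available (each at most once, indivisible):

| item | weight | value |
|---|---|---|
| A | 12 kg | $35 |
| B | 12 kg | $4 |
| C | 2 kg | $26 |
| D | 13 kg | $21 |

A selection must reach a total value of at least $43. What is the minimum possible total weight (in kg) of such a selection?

14

Subsets with value ≥ 43, sorted by total weight:
- A+C: weight 14, value 61
- C+D: weight 15, value 47
- A+D: weight 25, value 56
Minimum weight: 14 kg.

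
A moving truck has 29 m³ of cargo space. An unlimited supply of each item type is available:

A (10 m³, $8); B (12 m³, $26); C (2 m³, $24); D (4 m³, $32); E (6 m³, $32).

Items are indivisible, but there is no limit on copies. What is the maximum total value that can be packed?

$336

Best value-per-unit is C at 24/2, and filling with it alone uses volume 14×2=28. No mix of the others beats 14×24 = 336.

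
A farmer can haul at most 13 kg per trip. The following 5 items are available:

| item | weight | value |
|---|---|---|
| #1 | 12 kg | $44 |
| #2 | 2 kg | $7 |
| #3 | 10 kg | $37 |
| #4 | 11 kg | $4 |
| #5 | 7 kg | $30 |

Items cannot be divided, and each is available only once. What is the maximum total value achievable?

$44

Check high-value combinations within 13 kg:
- #1: weight 12, value 44
- #2+#3: weight 2+10=12, value 7+37=44
- #2+#5: weight 2+7=9, value 7+30=37
Best: $44.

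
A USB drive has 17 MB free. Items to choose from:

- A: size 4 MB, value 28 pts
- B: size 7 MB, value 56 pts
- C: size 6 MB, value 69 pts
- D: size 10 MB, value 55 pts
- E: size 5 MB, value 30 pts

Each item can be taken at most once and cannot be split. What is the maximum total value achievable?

153 pts

Check high-value combinations within 17 MB:
- A+B+C: size 4+7+6=17, value 28+56+69=153
- A+C+E: size 4+6+5=15, value 28+69+30=127
- B+C: size 7+6=13, value 56+69=125
- C+D: size 6+10=16, value 69+55=124
- A+B+E: size 4+7+5=16, value 28+56+30=114
Best: 153 pts.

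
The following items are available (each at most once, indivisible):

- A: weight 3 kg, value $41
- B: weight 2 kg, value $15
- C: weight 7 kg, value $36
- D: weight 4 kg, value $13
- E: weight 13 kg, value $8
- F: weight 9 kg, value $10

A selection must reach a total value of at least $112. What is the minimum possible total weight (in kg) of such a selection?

25

Subsets with value ≥ 112, sorted by total weight:
- A+B+C+D+F: weight 25, value 115
- A+B+C+D+E: weight 29, value 113
- A+B+C+D+E+F: weight 38, value 123
Minimum weight: 25 kg.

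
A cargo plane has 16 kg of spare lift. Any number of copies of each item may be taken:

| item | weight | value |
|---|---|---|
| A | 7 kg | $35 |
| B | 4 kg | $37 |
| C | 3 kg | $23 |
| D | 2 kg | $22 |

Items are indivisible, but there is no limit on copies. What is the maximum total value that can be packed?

Best value-per-unit is D at 22/2, and filling with it alone uses weight 8×2=16. No mix of the others beats 8×22 = 176.

$176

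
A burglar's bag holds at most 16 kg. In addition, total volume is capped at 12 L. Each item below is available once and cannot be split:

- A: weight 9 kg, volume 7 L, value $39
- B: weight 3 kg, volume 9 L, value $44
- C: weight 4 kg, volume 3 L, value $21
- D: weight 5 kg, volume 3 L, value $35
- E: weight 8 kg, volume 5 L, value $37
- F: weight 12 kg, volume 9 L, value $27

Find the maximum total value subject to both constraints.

Feasible sets respecting both limits:
- B+D: weight 8, volume 12, value 79
- A+D: weight 14, volume 10, value 74
- D+E: weight 13, volume 8, value 72
- B+C: weight 7, volume 12, value 65
Best: $79.

$79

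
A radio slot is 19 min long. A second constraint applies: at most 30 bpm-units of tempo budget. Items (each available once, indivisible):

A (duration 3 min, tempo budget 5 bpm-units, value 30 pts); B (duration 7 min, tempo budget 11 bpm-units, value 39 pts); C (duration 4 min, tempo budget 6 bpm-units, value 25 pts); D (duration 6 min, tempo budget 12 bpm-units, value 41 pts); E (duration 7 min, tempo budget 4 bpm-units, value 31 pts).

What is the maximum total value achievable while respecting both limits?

110 pts

Feasible sets respecting both limits:
- A+B+D: duration 16, tempo budget 28, value 110
- B+C+D: duration 17, tempo budget 29, value 105
- A+D+E: duration 16, tempo budget 21, value 102
Best: 110 pts.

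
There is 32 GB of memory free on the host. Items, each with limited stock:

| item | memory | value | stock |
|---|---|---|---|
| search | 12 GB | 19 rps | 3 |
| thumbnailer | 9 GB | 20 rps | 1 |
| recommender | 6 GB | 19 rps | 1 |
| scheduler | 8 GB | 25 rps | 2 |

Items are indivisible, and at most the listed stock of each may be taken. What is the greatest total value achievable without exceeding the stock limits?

Top feasible selections:
- 1×thumbnailer + 1×recommender + 2×scheduler: memory 31, value 89
- 1×thumbnailer + 2×scheduler: memory 25, value 70
Best: 89 rps.

89 rps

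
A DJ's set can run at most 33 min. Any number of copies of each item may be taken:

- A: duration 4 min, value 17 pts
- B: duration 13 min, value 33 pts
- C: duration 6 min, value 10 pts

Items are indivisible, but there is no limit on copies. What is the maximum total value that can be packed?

136 pts

Best value-per-unit is A at 17/4, and filling with it alone uses duration 8×4=32. No mix of the others beats 8×17 = 136.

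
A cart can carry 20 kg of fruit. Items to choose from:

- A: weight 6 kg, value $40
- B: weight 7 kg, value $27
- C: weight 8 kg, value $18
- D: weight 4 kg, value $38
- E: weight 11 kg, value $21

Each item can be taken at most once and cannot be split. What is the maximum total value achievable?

$105

Check high-value combinations within 20 kg:
- A+B+D: weight 6+7+4=17, value 40+27+38=105
- A+C+D: weight 6+8+4=18, value 40+18+38=96
- B+C+D: weight 7+8+4=19, value 27+18+38=83
- A+D: weight 6+4=10, value 40+38=78
Best: $105.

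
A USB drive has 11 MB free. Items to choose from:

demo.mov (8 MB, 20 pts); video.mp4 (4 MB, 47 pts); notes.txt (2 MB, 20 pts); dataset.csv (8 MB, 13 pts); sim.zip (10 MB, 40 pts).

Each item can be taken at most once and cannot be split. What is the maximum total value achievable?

This is a 0/1 knapsack; check combinations near the capacity.
- video.mp4+notes.txt: size 4+2=6, value 47+20=67
- video.mp4: size 4, value 47
- demo.mov+notes.txt: size 8+2=10, value 20+20=40
- sim.zip: size 10, value 40
- notes.txt+dataset.csv: size 2+8=10, value 20+13=33
Best: 67 pts.

67 pts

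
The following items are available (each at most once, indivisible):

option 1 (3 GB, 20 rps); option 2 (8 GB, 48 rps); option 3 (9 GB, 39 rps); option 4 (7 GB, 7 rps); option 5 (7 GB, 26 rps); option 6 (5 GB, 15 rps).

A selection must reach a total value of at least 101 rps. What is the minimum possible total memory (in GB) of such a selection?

Subsets with value ≥ 101, sorted by total memory:
- option 1+option 2+option 3: memory 20, value 107
- option 2+option 3+option 6: memory 22, value 102
Minimum memory: 20 GB.

20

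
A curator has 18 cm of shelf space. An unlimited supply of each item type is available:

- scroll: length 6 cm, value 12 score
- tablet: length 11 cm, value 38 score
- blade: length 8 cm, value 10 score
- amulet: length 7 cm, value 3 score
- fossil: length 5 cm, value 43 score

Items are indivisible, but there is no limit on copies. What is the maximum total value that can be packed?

129 score

Best value-per-unit is fossil at 43/5, and filling with it alone uses length 3×5=15. No mix of the others beats 3×43 = 129.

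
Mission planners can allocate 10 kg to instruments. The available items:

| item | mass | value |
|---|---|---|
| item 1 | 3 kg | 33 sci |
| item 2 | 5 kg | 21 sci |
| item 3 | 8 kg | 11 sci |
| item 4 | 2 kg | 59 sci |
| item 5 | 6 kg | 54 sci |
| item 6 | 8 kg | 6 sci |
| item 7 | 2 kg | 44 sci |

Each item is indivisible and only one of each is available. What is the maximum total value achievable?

157 sci

Check high-value combinations within 10 kg:
- item 4+item 5+item 7: mass 2+6+2=10, value 59+54+44=157
- item 1+item 4+item 7: mass 3+2+2=7, value 33+59+44=136
- item 2+item 4+item 7: mass 5+2+2=9, value 21+59+44=124
- item 4+item 5: mass 2+6=8, value 59+54=113
- item 1+item 2+item 4: mass 3+5+2=10, value 33+21+59=113
Best: 157 sci.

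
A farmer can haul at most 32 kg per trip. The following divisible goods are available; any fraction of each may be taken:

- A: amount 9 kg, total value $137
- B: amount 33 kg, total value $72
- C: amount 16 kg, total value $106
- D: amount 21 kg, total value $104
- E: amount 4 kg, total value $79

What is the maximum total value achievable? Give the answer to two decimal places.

336.86

Take in order of value per unit:
- E (79/4 per unit): all 4 → value 79, running total 79.00
- A (137/9 per unit): all 9 → value 137, running total 216.00
- C (106/16 per unit): all 16 → value 106, running total 322.00
- D (104/21 per unit): 3 of 21 → value 3×104/21 = 14.8571, running total 336.86
Total 336.86.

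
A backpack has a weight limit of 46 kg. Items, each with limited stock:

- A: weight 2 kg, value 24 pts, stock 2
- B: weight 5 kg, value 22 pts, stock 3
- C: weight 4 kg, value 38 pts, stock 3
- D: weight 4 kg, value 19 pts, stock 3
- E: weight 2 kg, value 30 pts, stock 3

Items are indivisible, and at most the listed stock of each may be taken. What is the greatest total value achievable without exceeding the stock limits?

Best selections within weight 46 and stock limits:
- 2×A + 3×B + 3×C + 2×D + 3×E: weight 45, value 356
- 2×A + 2×B + 3×C + 3×D + 3×E: weight 44, value 353
Best: 356 pts.

356 pts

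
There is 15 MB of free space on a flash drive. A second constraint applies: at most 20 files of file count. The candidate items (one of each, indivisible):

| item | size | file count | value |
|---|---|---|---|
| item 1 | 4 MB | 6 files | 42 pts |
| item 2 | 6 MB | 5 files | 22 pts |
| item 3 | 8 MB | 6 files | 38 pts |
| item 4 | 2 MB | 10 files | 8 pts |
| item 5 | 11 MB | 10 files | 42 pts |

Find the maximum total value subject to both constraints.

84 pts

Feasible sets respecting both limits:
- item 1+item 5: size 15, file count 16, value 84
- item 1+item 3: size 12, file count 12, value 80
- item 1+item 2: size 10, file count 11, value 64
- item 2+item 3: size 14, file count 11, value 60
Best: 84 pts.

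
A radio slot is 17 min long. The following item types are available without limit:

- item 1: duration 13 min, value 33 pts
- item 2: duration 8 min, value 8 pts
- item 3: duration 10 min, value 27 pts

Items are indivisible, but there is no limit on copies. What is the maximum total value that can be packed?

Best value-per-unit is item 3 at 27/10; filling with it alone gives 1×27 = 27.
Optimal mix: 1×item 1 → duration 13, value 33.

33 pts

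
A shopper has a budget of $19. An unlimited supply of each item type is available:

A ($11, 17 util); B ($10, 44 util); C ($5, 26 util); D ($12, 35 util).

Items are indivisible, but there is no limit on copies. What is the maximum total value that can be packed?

Best value-per-unit is C at 26/5, and filling with it alone uses cost 3×5=15. No mix of the others beats 3×26 = 78.

78 util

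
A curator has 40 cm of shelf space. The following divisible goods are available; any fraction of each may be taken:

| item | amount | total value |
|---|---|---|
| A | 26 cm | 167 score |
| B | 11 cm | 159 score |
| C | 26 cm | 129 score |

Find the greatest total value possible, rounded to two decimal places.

Take in order of value per unit:
- B (159/11 per unit): all 11 → value 159, running total 159.00
- A (167/26 per unit): all 26 → value 167, running total 326.00
- C (129/26 per unit): 3 of 26 → value 3×129/26 = 14.8846, running total 340.88
Total 340.88.

340.88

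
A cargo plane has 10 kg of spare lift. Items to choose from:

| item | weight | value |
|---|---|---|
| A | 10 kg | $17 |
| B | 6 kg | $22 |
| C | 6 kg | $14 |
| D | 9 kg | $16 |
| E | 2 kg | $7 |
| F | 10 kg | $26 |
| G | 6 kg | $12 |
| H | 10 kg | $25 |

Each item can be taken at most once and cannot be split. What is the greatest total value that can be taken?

$29

Check high-value combinations within 10 kg:
- B+E: weight 6+2=8, value 22+7=29
- F: weight 10, value 26
- H: weight 10, value 25
- B: weight 6, value 22
- C+E: weight 6+2=8, value 14+7=21
Best: $29.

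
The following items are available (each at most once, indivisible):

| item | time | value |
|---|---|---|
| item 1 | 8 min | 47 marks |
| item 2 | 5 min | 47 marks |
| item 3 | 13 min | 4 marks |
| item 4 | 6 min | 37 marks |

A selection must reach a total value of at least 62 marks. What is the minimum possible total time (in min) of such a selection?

Subsets with value ≥ 62, sorted by total time:
- item 2+item 4: time 11, value 84
- item 1+item 2: time 13, value 94
- item 1+item 4: time 14, value 84
- item 1+item 2+item 4: time 19, value 131
Minimum time: 11 min.

11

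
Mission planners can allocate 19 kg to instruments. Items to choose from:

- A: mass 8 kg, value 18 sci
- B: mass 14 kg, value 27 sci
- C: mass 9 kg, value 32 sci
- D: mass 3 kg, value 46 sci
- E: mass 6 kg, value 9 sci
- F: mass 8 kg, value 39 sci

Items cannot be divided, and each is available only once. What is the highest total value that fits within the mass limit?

103 sci

Check high-value combinations within 19 kg:
- A+D+F: mass 8+3+8=19, value 18+46+39=103
- D+E+F: mass 3+6+8=17, value 46+9+39=94
- C+D+E: mass 9+3+6=18, value 32+46+9=87
Best: 103 sci.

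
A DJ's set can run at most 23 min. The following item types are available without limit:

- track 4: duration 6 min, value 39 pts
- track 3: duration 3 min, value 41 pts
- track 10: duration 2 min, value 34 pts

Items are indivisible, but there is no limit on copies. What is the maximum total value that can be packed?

Best value-per-unit is track 10 at 34/2; filling with it alone gives 11×34 = 374.
Optimal mix: 1×track 3 + 10×track 10 → duration 23, value 381.

381 pts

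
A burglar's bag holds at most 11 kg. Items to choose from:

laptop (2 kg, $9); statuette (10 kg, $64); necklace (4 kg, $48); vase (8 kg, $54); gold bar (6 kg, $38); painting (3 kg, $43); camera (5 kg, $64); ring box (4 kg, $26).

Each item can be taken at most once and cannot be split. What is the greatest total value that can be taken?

$121

Check high-value combinations within 11 kg:
- laptop+necklace+camera: weight 2+4+5=11, value 9+48+64=121
- necklace+painting+ring box: weight 4+3+4=11, value 48+43+26=117
- laptop+painting+camera: weight 2+3+5=10, value 9+43+64=116
Best: $121.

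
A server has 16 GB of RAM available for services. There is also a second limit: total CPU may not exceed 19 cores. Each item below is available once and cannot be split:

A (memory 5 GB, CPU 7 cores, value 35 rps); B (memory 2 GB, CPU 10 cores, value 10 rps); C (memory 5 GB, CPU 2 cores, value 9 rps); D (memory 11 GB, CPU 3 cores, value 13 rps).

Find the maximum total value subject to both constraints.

54 rps

Feasible sets respecting both limits:
- A+B+C: memory 12, CPU 19, value 54
- A+D: memory 16, CPU 10, value 48
- A+B: memory 7, CPU 17, value 45
Best: 54 rps.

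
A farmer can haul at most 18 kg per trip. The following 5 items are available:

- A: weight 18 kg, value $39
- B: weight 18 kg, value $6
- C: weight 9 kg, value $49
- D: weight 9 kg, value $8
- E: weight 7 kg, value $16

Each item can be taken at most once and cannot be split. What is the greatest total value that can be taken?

$65

Check high-value combinations within 18 kg:
- C+E: weight 9+7=16, value 49+16=65
- C+D: weight 9+9=18, value 49+8=57
- C: weight 9, value 49
- A: weight 18, value 39
- D+E: weight 9+7=16, value 8+16=24
Best: $65.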